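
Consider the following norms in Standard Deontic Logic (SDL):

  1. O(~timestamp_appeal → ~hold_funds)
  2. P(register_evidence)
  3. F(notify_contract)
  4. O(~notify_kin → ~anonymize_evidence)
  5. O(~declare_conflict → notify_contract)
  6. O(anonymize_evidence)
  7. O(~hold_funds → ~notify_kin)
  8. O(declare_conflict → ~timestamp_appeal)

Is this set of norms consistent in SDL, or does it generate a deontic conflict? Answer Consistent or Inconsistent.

Inconsistent

Premise 6 states O(anonymize_evidence) outright.
Premise 4 is O(~notify_kin → ~anonymize_evidence); contrapositively O(anonymize_evidence → notify_kin). Since O(anonymize_evidence) holds, K gives O(notify_kin).
The contrapositive of premise 7 (O(~hold_funds → ~notify_kin)) is O(notify_kin → hold_funds), and O(notify_kin) is already established, so O(hold_funds).
The contrapositive of premise 1 (O(~timestamp_appeal → ~hold_funds)) is O(hold_funds → timestamp_appeal), and O(hold_funds) is already established, so O(timestamp_appeal).
Premise 8 is O(declare_conflict → ~timestamp_appeal); contrapositively O(timestamp_appeal → ~declare_conflict). Since O(timestamp_appeal) holds, K gives O(~declare_conflict).
Applying K to premise 5 (O(~declare_conflict → notify_contract)) and O(~declare_conflict) yields O(notify_contract).
However, F(notify_contract) at premise 3 amounts to O(~notify_contract).
We now have both O(notify_contract) and O(~notify_contract) — notify_contract is simultaneously obligatory and forbidden, violating the D-axiom.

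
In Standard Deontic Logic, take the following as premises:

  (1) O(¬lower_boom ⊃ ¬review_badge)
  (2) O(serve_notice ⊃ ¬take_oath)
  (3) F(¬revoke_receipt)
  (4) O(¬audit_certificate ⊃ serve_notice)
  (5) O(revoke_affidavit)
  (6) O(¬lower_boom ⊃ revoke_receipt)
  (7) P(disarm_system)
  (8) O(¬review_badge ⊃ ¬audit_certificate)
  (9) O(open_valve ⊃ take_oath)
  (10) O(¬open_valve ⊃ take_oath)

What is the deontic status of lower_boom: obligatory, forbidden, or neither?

Obligatory

Premises 10 and 9 are O(¬open_valve ⊃ take_oath) and O(open_valve ⊃ take_oath); every ideal world satisfies ¬open_valve or open_valve, so in either case take_oath holds — hence O(take_oath).
Premise 2, O(serve_notice ⊃ ¬take_oath), contraposes to O(take_oath ⊃ ¬serve_notice); with O(take_oath) we get O(¬serve_notice).
Premise 4, O(¬audit_certificate ⊃ serve_notice), contraposes to O(¬serve_notice ⊃ audit_certificate); with O(¬serve_notice) we get O(audit_certificate).
The contrapositive of premise 8 (O(¬review_badge ⊃ ¬audit_certificate)) is O(audit_certificate ⊃ review_badge), and O(audit_certificate) is already established, so O(review_badge).
Premise 1, O(¬lower_boom ⊃ ¬review_badge), contraposes to O(review_badge ⊃ lower_boom); with O(review_badge) we get O(lower_boom).
Premises 3, 5, 6, 7 do not contribute to this derivation.
Hence lower_boom is obligatory.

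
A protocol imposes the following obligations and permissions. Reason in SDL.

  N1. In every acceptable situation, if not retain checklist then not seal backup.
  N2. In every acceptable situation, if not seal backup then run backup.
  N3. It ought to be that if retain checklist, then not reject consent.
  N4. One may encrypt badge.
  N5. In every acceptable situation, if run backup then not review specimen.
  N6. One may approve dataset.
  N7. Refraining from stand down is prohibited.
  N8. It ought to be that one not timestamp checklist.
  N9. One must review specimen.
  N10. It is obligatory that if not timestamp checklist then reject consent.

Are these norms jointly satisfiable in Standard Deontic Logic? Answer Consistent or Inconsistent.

Inconsistent

Premise 8 states O(¬timestamp_checklist) outright.
Premise 10 is O(¬timestamp_checklist → reject_consent); since O(¬timestamp_checklist), deontic closure gives O(reject_consent).
Premise 3, O(retain_checklist → ¬reject_consent), contraposes to O(reject_consent → ¬retain_checklist); with O(reject_consent) we get O(¬retain_checklist).
Premise 1 is O(¬retain_checklist → ¬seal_backup); since O(¬retain_checklist), deontic closure gives O(¬seal_backup).
Premise 2 is O(¬seal_backup → run_backup); since O(¬seal_backup), deontic closure gives O(run_backup).
Premise 5 is O(run_backup → ¬review_specimen); since O(run_backup), deontic closure gives O(¬review_specimen).
But premise 9 directly asserts O(review_specimen).
We now have both O(¬review_specimen) and O(review_specimen) — review_specimen is simultaneously obligatory and forbidden, violating the D-axiom.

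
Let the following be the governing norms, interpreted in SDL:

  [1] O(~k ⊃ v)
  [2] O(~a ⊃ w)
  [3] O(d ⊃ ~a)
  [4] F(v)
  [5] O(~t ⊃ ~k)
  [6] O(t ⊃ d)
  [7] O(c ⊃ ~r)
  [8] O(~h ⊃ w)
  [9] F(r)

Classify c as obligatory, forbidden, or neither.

Neither

Premise 7 is O(c ⊃ ~r); even if O(~r) held, inferring O(c) would be affirming the consequent — invalid.
No premise or chain of K-axiom applications forces O(c), and none forces O(~c). So c is neither obligatory nor forbidden under these norms.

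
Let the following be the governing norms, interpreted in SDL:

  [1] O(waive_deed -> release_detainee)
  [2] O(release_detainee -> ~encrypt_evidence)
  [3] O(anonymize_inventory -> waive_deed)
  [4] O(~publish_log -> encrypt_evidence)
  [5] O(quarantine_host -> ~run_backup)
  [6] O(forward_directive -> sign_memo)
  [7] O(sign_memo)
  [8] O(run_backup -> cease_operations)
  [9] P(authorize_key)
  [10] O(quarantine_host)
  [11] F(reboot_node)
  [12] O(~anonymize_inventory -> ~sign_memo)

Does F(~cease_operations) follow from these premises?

Premise 8 is O(run_backup -> cease_operations), but O(run_backup) is not derivable from the premises, so it does not yield O(cease_operations).
No other premise forces O(cease_operations). An ideal world satisfying every premise can still have ~cease_operations true, so F(~cease_operations) is not derivable.

No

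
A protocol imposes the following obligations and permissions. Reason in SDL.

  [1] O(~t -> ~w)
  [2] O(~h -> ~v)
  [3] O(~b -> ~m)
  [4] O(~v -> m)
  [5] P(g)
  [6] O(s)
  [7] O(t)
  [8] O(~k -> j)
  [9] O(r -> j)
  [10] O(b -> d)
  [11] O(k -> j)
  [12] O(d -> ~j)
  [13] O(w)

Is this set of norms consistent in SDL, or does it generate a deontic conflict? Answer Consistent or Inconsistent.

Premise 1 is O(~t -> ~w), but O(~t) is not derivable from the premises, so it does not yield O(~w).
So O(~w) is not derivable, and the apparent clash with O(w) does not arise.
A world satisfying every obligation exists (e.g. b=false, d=false, g=false, h=true, j=true, k=false, m=false, r=false, s=true, t=true, v=true, w=true); no atom is both obligatory and forbidden, so the set is consistent.

Consistent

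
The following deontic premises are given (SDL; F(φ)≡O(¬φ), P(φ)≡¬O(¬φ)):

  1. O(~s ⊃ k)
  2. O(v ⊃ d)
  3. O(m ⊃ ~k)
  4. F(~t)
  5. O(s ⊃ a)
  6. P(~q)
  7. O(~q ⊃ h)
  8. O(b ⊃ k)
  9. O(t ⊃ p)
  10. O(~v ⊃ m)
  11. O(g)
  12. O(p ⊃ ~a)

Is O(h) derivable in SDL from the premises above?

No

Premise 7 is O(~q ⊃ h), but O(~q) is not derivable from the premises (the permission P(~q) asserts only ~O(q), not O(~q)), so it does not yield O(h).
No other premise forces O(h). An ideal world satisfying every premise can still have h false, so O(h) is not derivable.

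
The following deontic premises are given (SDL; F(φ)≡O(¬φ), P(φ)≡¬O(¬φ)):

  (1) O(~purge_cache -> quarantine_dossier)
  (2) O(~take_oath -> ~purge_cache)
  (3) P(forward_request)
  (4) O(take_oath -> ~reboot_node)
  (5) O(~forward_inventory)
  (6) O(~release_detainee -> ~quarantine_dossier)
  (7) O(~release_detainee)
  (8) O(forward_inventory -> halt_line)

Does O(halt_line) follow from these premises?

Premise 8 is O(forward_inventory -> halt_line), but O(forward_inventory) is not derivable from the premises, so it does not yield O(halt_line).
No other premise forces O(halt_line). An ideal world satisfying every premise can still have halt_line false, so O(halt_line) is not derivable.

No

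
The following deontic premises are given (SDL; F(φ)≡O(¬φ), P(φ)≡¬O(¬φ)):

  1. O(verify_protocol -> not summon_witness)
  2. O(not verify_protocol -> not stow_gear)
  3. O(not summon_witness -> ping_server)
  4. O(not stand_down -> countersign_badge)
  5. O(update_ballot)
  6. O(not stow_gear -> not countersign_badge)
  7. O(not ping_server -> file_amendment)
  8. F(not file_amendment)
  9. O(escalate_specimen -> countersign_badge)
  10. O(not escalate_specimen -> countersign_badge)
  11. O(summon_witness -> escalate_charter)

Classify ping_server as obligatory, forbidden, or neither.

Premises 10 and 9 are O(not escalate_specimen -> countersign_badge) and O(escalate_specimen -> countersign_badge); every ideal world satisfies not escalate_specimen or escalate_specimen, so in either case countersign_badge holds — hence O(countersign_badge).
Premise 6 is O(not stow_gear -> not countersign_badge); contrapositively O(countersign_badge -> stow_gear). Since O(countersign_badge) holds, K gives O(stow_gear).
Premise 2, O(not verify_protocol -> not stow_gear), contraposes to O(stow_gear -> verify_protocol); with O(stow_gear) we get O(verify_protocol).
From O(verify_protocol) and premise 1, O(verify_protocol -> not summon_witness), we obtain O(not summon_witness).
Applying K to premise 3 (O(not summon_witness -> ping_server)) and O(not summon_witness) yields O(ping_server).
Premises 4, 5, 7, 8, 11 do not contribute to this derivation.
Hence ping_server is obligatory.

Obligatory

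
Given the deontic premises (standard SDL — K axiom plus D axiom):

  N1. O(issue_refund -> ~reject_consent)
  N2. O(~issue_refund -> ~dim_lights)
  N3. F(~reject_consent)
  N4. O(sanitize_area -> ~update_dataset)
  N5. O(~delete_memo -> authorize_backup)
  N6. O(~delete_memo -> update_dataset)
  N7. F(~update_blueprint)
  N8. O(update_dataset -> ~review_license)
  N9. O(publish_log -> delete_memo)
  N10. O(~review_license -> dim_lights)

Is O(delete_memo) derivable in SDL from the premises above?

Yes

Premise 3, F(~reject_consent), is equivalent to O(reject_consent).
The contrapositive of premise 1 (O(issue_refund -> ~reject_consent)) is O(reject_consent -> ~issue_refund), and O(reject_consent) is already established, so O(~issue_refund).
With premise 2, O(~issue_refund -> ~dim_lights), the K-axiom yields O(~dim_lights).
Premise 10 is O(~review_license -> dim_lights); contrapositively O(~dim_lights -> review_license). Since O(~dim_lights) holds, K gives O(review_license).
The contrapositive of premise 8 (O(update_dataset -> ~review_license)) is O(review_license -> ~update_dataset), and O(review_license) is already established, so O(~update_dataset).
The contrapositive of premise 6 (O(~delete_memo -> update_dataset)) is O(~update_dataset -> delete_memo), and O(~update_dataset) is already established, so O(delete_memo).
Premises 4, 5, 7, 9 do not contribute to this derivation.
So O(delete_memo) follows.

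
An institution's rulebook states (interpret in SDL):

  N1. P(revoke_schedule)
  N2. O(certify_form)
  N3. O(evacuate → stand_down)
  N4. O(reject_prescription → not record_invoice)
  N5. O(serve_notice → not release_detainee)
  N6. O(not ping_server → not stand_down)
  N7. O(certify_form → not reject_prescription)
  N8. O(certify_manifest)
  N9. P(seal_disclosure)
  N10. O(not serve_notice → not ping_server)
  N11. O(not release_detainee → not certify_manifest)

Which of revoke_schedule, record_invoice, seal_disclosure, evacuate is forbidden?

From premise 8 we have O(certify_manifest).
Premise 11, O(not release_detainee → not certify_manifest), contraposes to O(certify_manifest → release_detainee); with O(certify_manifest) we get O(release_detainee).
The contrapositive of premise 5 (O(serve_notice → not release_detainee)) is O(release_detainee → not serve_notice), and O(release_detainee) is already established, so O(not serve_notice).
From O(not serve_notice) and premise 10, O(not serve_notice → not ping_server), we obtain O(not ping_server).
Applying K to premise 6 (O(not ping_server → not stand_down)) and O(not ping_server) yields O(not stand_down).
Premise 3 is O(evacuate → stand_down); contrapositively O(not stand_down → not evacuate). Since O(not stand_down) holds, K gives O(not evacuate).
So O(not evacuate) holds, i.e. evacuate is forbidden. None of the other listed options is forbidden under the premises.

evacuate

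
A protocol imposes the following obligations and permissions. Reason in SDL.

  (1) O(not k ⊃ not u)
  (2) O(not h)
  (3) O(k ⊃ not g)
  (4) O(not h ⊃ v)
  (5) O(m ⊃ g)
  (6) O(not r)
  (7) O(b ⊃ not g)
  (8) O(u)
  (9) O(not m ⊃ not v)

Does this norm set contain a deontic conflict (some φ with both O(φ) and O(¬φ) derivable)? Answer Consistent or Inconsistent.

Inconsistent

Premise 8 gives O(u).
Premise 1, O(not k ⊃ not u), contraposes to O(u ⊃ k); with O(u) we get O(k).
From O(k) and premise 3, O(k ⊃ not g), we obtain O(not g).
The contrapositive of premise 5 (O(m ⊃ g)) is O(not g ⊃ not m), and O(not g) is already established, so O(not m).
Premise 9 is O(not m ⊃ not v); since O(not m), deontic closure gives O(not v).
Premise 4 is O(not h ⊃ v); contrapositively O(not v ⊃ h). Since O(not v) holds, K gives O(h).
But premise 2 directly asserts O(not h).
We now have both O(h) and O(not h) — h is simultaneously obligatory and forbidden, violating the D-axiom.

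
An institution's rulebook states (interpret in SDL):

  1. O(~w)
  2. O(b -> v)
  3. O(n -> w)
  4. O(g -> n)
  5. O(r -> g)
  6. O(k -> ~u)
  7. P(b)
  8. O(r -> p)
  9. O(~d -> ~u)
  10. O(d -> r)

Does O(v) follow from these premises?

No

Premise 2 is O(b -> v), but O(b) is not derivable from the premises (the permission P(b) asserts only ~O(~b), not O(b)), so it does not yield O(v).
No other premise forces O(v). An ideal world satisfying every premise can still have v false, so O(v) is not derivable.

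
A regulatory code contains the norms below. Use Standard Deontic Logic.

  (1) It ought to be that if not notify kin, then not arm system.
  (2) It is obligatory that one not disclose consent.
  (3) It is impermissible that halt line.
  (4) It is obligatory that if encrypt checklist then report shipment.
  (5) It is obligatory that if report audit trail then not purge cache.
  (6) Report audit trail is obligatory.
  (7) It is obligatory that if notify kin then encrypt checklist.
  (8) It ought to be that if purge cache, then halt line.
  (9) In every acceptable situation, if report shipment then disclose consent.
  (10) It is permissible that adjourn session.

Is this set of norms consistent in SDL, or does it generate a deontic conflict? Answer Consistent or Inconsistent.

Consistent

Premise 8 is O(purge_cache → halt_line), but O(purge_cache) is not derivable from the premises, so it does not yield O(halt_line).
So O(halt_line) is not derivable, and the apparent clash with O(¬halt_line) does not arise.
A world satisfying every obligation exists (e.g. adjourn_session=false, arm_system=false, disclose_consent=false, encrypt_checklist=false, halt_line=false, notify_kin=false, purge_cache=false, report_audit_trail=true, report_shipment=false); no atom is both obligatory and forbidden, so the set is consistent.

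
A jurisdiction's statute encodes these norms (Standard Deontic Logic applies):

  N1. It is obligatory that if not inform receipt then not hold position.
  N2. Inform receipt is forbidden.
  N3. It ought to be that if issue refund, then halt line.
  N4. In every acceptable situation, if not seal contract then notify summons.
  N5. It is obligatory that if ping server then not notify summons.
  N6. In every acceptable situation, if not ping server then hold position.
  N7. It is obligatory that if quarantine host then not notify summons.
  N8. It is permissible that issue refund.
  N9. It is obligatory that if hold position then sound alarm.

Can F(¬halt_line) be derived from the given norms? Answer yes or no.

Premise 3 is O(issue_refund → halt_line), but O(issue_refund) is not derivable from the premises (the permission P(issue_refund) asserts only ¬O(¬issue_refund), not O(issue_refund)), so it does not yield O(halt_line).
No other premise forces O(halt_line). An ideal world satisfying every premise can still have ¬halt_line true, so F(¬halt_line) is not derivable.

No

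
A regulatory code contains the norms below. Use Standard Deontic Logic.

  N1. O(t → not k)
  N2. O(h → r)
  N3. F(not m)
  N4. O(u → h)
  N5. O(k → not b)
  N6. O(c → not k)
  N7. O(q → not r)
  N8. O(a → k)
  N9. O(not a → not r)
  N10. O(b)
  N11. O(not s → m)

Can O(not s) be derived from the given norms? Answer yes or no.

No

Premise 11 is O(not s → m); even if O(m) held, inferring O(not s) would be affirming the consequent — invalid.
No other premise forces O(not s). An ideal world satisfying every premise can still have not s false, so O(not s) is not derivable.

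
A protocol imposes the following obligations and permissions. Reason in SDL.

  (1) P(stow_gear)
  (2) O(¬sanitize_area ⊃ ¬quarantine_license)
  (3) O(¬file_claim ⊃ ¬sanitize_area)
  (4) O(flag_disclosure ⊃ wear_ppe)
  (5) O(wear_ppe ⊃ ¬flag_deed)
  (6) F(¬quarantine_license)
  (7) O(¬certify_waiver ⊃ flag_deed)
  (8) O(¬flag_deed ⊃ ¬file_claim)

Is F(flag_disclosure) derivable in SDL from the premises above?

Premise 6, F(¬quarantine_license), is equivalent to O(quarantine_license).
Premise 2 is O(¬sanitize_area ⊃ ¬quarantine_license); contrapositively O(quarantine_license ⊃ sanitize_area). Since O(quarantine_license) holds, K gives O(sanitize_area).
Premise 3 is O(¬file_claim ⊃ ¬sanitize_area); contrapositively O(sanitize_area ⊃ file_claim). Since O(sanitize_area) holds, K gives O(file_claim).
Premise 8, O(¬flag_deed ⊃ ¬file_claim), contraposes to O(file_claim ⊃ flag_deed); with O(file_claim) we get O(flag_deed).
The contrapositive of premise 5 (O(wear_ppe ⊃ ¬flag_deed)) is O(flag_deed ⊃ ¬wear_ppe), and O(flag_deed) is already established, so O(¬wear_ppe).
Premise 4, O(flag_disclosure ⊃ wear_ppe), contraposes to O(¬wear_ppe ⊃ ¬flag_disclosure); with O(¬wear_ppe) we get O(¬flag_disclosure).
Premises 1, 7 do not contribute to this derivation.
So O(¬flag_disclosure) holds, i.e. F(flag_disclosure). The claim follows.

Yes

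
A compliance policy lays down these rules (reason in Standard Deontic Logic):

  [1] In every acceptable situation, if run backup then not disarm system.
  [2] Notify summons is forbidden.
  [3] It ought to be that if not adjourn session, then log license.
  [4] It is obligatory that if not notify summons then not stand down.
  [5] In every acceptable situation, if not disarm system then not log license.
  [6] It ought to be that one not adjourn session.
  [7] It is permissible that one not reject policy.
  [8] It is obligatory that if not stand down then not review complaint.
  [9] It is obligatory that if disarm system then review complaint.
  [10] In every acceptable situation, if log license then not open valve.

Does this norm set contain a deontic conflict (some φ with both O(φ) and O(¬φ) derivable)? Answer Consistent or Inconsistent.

Inconsistent

F(notify_summons) at premise 2 means O(¬notify_summons).
With premise 4, O(¬notify_summons → ¬stand_down), the K-axiom yields O(¬stand_down).
Premise 8 is O(¬stand_down → ¬review_complaint); since O(¬stand_down), deontic closure gives O(¬review_complaint).
Premise 9 is O(disarm_system → review_complaint); contrapositively O(¬review_complaint → ¬disarm_system). Since O(¬review_complaint) holds, K gives O(¬disarm_system).
Applying K to premise 5 (O(¬disarm_system → ¬log_license)) and O(¬disarm_system) yields O(¬log_license).
Premise 3, O(¬adjourn_session → log_license), contraposes to O(¬log_license → adjourn_session); with O(¬log_license) we get O(adjourn_session).
But premise 6 directly asserts O(¬adjourn_session).
We now have both O(adjourn_session) and O(¬adjourn_session) — adjourn_session is simultaneously obligatory and forbidden, violating the D-axiom.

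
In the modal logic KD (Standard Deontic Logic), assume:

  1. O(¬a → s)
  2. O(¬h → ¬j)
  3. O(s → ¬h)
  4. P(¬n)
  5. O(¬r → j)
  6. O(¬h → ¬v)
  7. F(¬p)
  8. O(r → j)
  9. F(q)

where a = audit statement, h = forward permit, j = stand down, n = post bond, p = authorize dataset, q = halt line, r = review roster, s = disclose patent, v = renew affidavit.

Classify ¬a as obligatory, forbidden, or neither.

Forbidden

Premises 5 and 8 are O(¬r → j) and O(r → j); every ideal world satisfies ¬r or r, so in either case j holds — hence O(j).
Premise 2, O(¬h → ¬j), contraposes to O(j → h); with O(j) we get O(h).
Premise 3, O(s → ¬h), contraposes to O(h → ¬s); with O(h) we get O(¬s).
Premise 1, O(¬a → s), contraposes to O(¬s → a); with O(¬s) we get O(a).
Premises 4, 6, 7, 9 do not contribute to this derivation.
Thus O(a), which is F(¬a): ¬a is forbidden.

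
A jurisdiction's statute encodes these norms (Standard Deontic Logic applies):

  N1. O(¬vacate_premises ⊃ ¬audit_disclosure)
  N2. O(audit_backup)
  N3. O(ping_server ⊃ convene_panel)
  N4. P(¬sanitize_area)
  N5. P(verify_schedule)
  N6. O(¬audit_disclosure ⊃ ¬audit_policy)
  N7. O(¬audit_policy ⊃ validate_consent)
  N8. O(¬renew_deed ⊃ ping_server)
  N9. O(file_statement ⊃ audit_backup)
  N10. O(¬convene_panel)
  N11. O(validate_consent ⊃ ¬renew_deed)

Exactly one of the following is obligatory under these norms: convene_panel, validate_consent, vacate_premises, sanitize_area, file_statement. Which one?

vacate_premises

From premise 10 we have O(¬convene_panel).
The contrapositive of premise 3 (O(ping_server ⊃ convene_panel)) is O(¬convene_panel ⊃ ¬ping_server), and O(¬convene_panel) is already established, so O(¬ping_server).
Premise 8 is O(¬renew_deed ⊃ ping_server); contrapositively O(¬ping_server ⊃ renew_deed). Since O(¬ping_server) holds, K gives O(renew_deed).
Premise 11 is O(validate_consent ⊃ ¬renew_deed); contrapositively O(renew_deed ⊃ ¬validate_consent). Since O(renew_deed) holds, K gives O(¬validate_consent).
The contrapositive of premise 7 (O(¬audit_policy ⊃ validate_consent)) is O(¬validate_consent ⊃ audit_policy), and O(¬validate_consent) is already established, so O(audit_policy).
Premise 6 is O(¬audit_disclosure ⊃ ¬audit_policy); contrapositively O(audit_policy ⊃ audit_disclosure). Since O(audit_policy) holds, K gives O(audit_disclosure).
Premise 1 is O(¬vacate_premises ⊃ ¬audit_disclosure); contrapositively O(audit_disclosure ⊃ vacate_premises). Since O(audit_disclosure) holds, K gives O(vacate_premises).
So O(vacate_premises) holds — vacate_premises is obligatory. None of the other listed options is made obligatory by any chain of premises.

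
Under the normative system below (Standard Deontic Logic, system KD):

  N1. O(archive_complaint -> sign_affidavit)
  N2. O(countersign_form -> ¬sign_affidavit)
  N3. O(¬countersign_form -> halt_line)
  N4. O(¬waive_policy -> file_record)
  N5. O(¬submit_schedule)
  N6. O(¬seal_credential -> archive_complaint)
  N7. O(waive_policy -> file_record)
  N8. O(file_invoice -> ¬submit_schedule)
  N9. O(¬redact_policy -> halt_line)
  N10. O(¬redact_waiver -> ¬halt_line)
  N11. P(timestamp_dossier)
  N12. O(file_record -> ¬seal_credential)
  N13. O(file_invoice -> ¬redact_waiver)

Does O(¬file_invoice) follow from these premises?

Yes

By case analysis on waive_policy: premise 7 gives O(waive_policy -> file_record) and premise 4 gives O(¬waive_policy -> file_record), so O(file_record) either way.
Applying K to premise 12 (O(file_record -> ¬seal_credential)) and O(file_record) yields O(¬seal_credential).
With premise 6, O(¬seal_credential -> archive_complaint), the K-axiom yields O(archive_complaint).
From O(archive_complaint) and premise 1, O(archive_complaint -> sign_affidavit), we obtain O(sign_affidavit).
Premise 2 is O(countersign_form -> ¬sign_affidavit); contrapositively O(sign_affidavit -> ¬countersign_form). Since O(sign_affidavit) holds, K gives O(¬countersign_form).
Premise 3 is O(¬countersign_form -> halt_line); since O(¬countersign_form), deontic closure gives O(halt_line).
Premise 10 is O(¬redact_waiver -> ¬halt_line); contrapositively O(halt_line -> redact_waiver). Since O(halt_line) holds, K gives O(redact_waiver).
The contrapositive of premise 13 (O(file_invoice -> ¬redact_waiver)) is O(redact_waiver -> ¬file_invoice), and O(redact_waiver) is already established, so O(¬file_invoice).
Premises 5, 8, 9, 11 do not contribute to this derivation.
So O(¬file_invoice) follows.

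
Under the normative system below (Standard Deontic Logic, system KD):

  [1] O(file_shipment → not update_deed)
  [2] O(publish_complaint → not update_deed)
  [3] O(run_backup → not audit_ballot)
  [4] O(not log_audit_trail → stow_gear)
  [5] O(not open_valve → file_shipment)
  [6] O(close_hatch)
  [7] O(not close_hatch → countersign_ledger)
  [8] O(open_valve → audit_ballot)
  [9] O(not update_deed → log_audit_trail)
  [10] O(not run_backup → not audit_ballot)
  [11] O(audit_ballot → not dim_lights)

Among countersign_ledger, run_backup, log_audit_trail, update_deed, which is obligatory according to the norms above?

Premises 10 and 3 cover both cases: O(not run_backup → not audit_ballot) and O(run_backup → not audit_ballot). Since not run_backup ∨ run_backup is a tautology, O(not audit_ballot) follows.
Premise 8 is O(open_valve → audit_ballot); contrapositively O(not audit_ballot → not open_valve). Since O(not audit_ballot) holds, K gives O(not open_valve).
Premise 5 is O(not open_valve → file_shipment); since O(not open_valve), deontic closure gives O(file_shipment).
From O(file_shipment) and premise 1, O(file_shipment → not update_deed), we obtain O(not update_deed).
With premise 9, O(not update_deed → log_audit_trail), the K-axiom yields O(log_audit_trail).
So O(log_audit_trail) holds — log_audit_trail is obligatory. None of the other listed options is made obligatory by any chain of premises.

log_audit_trail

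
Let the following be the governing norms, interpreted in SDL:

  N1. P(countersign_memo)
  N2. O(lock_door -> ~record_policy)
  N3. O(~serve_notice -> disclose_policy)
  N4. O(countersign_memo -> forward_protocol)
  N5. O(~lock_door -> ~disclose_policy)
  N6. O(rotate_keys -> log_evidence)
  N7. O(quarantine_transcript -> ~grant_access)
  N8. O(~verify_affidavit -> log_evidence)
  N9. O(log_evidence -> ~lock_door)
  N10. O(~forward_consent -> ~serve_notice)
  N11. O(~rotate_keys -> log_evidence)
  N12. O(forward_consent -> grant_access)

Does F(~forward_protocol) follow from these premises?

No

Premise 4 is O(countersign_memo -> forward_protocol), but O(countersign_memo) is not derivable from the premises (the permission P(countersign_memo) asserts only ~O(~countersign_memo), not O(countersign_memo)), so it does not yield O(forward_protocol).
No other premise forces O(forward_protocol). An ideal world satisfying every premise can still have ~forward_protocol true, so F(~forward_protocol) is not derivable.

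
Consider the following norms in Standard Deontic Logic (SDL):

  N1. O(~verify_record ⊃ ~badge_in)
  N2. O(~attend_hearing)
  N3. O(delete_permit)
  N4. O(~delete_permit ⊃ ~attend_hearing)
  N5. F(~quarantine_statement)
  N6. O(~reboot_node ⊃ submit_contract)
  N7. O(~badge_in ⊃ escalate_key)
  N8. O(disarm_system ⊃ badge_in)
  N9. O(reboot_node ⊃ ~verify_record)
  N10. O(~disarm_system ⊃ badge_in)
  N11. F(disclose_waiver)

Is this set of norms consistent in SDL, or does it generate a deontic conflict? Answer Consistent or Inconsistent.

Consistent

Premise 4 is O(~delete_permit ⊃ ~attend_hearing); even if O(~attend_hearing) held, inferring O(~delete_permit) would be affirming the consequent — invalid.
So O(~delete_permit) is not derivable, and the apparent clash with O(delete_permit) does not arise.
A world satisfying every obligation exists (e.g. attend_hearing=false, badge_in=true, delete_permit=true, disarm_system=false, disclose_waiver=false, escalate_key=false, quarantine_statement=true, reboot_node=false, submit_contract=true, verify_record=true); no atom is both obligatory and forbidden, so the set is consistent.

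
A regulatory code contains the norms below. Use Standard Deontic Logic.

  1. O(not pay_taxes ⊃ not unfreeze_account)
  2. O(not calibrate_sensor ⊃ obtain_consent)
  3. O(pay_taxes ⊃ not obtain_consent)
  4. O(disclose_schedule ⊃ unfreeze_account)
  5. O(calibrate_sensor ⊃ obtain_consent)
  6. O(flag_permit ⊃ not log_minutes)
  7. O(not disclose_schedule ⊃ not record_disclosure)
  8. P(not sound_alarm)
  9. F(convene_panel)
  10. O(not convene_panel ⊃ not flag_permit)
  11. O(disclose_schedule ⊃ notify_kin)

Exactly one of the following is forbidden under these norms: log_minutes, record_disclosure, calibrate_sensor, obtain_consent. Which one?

record_disclosure

By case analysis on calibrate_sensor: premise 5 gives O(calibrate_sensor ⊃ obtain_consent) and premise 2 gives O(not calibrate_sensor ⊃ obtain_consent), so O(obtain_consent) either way.
Premise 3, O(pay_taxes ⊃ not obtain_consent), contraposes to O(obtain_consent ⊃ not pay_taxes); with O(obtain_consent) we get O(not pay_taxes).
Applying K to premise 1 (O(not pay_taxes ⊃ not unfreeze_account)) and O(not pay_taxes) yields O(not unfreeze_account).
Premise 4, O(disclose_schedule ⊃ unfreeze_account), contraposes to O(not unfreeze_account ⊃ not disclose_schedule); with O(not unfreeze_account) we get O(not disclose_schedule).
With premise 7, O(not disclose_schedule ⊃ not record_disclosure), the K-axiom yields O(not record_disclosure).
So O(not record_disclosure) holds, i.e. record_disclosure is forbidden. None of the other listed options is forbidden under the premises.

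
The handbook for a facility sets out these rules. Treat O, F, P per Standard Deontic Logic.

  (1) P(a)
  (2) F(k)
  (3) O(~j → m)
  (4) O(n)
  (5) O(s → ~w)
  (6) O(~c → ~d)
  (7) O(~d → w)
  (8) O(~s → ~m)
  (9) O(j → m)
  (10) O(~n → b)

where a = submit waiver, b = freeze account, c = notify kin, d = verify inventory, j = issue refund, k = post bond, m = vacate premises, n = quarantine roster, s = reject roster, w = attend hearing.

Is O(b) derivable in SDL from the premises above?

No

Premise 10 is O(~n → b), but O(~n) is not derivable from the premises, so it does not yield O(b).
No other premise forces O(b). An ideal world satisfying every premise can still have b false, so O(b) is not derivable.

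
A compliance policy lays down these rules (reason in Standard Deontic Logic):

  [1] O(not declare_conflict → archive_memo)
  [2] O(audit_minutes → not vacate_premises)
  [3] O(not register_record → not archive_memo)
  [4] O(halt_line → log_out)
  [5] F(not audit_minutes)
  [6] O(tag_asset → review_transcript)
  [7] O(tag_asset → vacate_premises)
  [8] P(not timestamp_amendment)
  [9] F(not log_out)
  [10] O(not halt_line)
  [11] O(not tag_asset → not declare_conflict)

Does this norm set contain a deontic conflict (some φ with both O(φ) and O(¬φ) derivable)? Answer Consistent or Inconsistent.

Premise 4 is O(halt_line → log_out); even if O(log_out) held, inferring O(halt_line) would be affirming the consequent — invalid.
So O(halt_line) is not derivable, and the apparent clash with O(not halt_line) does not arise.
A world satisfying every obligation exists (e.g. archive_memo=true, audit_minutes=true, declare_conflict=false, halt_line=false, log_out=true, register_record=true, review_transcript=false, tag_asset=false, timestamp_amendment=false, vacate_premises=false); no atom is both obligatory and forbidden, so the set is consistent.

Consistent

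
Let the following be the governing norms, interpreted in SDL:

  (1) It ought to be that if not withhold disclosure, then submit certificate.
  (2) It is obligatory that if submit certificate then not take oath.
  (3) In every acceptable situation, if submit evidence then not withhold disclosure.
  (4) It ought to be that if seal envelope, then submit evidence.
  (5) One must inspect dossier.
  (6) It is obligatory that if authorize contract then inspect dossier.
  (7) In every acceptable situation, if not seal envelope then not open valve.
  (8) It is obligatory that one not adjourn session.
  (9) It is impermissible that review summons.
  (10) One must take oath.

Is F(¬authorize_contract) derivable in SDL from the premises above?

No

Premise 6 is O(authorize_contract → inspect_dossier); even if O(inspect_dossier) held, inferring O(authorize_contract) would be affirming the consequent — invalid.
No other premise forces O(authorize_contract). An ideal world satisfying every premise can still have ¬authorize_contract true, so F(¬authorize_contract) is not derivable.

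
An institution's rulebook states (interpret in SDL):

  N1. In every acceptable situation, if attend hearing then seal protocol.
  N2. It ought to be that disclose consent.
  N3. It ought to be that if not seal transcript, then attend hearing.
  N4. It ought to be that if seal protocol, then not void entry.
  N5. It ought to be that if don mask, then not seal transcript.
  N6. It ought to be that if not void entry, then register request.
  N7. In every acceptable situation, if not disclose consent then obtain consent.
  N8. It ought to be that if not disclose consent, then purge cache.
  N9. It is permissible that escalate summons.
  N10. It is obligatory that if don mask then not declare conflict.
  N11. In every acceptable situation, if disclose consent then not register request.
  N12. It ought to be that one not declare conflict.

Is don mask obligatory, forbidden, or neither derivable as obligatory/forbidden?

Forbidden

From premise 2 we have O(disclose_consent).
With premise 11, O(disclose_consent → ¬register_request), the K-axiom yields O(¬register_request).
The contrapositive of premise 6 (O(¬void_entry → register_request)) is O(¬register_request → void_entry), and O(¬register_request) is already established, so O(void_entry).
The contrapositive of premise 4 (O(seal_protocol → ¬void_entry)) is O(void_entry → ¬seal_protocol), and O(void_entry) is already established, so O(¬seal_protocol).
Premise 1 is O(attend_hearing → seal_protocol); contrapositively O(¬seal_protocol → ¬attend_hearing). Since O(¬seal_protocol) holds, K gives O(¬attend_hearing).
Premise 3 is O(¬seal_transcript → attend_hearing); contrapositively O(¬attend_hearing → seal_transcript). Since O(¬attend_hearing) holds, K gives O(seal_transcript).
Premise 5, O(don_mask → ¬seal_transcript), contraposes to O(seal_transcript → ¬don_mask); with O(seal_transcript) we get O(¬don_mask).
Premises 7, 8, 9, 10, 12 do not contribute to this derivation.
Thus O(¬don_mask), which is F(don_mask): don_mask is forbidden.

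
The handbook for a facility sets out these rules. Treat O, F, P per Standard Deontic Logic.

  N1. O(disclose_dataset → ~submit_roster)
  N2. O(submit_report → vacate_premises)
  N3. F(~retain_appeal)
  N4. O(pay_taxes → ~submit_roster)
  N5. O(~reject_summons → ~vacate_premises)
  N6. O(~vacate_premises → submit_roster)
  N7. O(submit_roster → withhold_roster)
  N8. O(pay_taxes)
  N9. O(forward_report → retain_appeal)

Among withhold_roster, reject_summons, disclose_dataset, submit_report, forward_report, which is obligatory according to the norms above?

From premise 8 we have O(pay_taxes).
With premise 4, O(pay_taxes → ~submit_roster), the K-axiom yields O(~submit_roster).
Premise 6, O(~vacate_premises → submit_roster), contraposes to O(~submit_roster → vacate_premises); with O(~submit_roster) we get O(vacate_premises).
Premise 5, O(~reject_summons → ~vacate_premises), contraposes to O(vacate_premises → reject_summons); with O(vacate_premises) we get O(reject_summons).
So O(reject_summons) holds — reject_summons is obligatory. None of the other listed options is made obligatory by any chain of premises.

reject_summons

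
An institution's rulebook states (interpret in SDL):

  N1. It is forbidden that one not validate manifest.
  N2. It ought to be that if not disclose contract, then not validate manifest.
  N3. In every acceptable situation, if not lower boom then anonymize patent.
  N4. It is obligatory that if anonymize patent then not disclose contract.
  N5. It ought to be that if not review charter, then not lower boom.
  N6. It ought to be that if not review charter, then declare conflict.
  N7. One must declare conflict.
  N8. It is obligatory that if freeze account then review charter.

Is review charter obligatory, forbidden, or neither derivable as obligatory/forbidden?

Premise 1 is F(¬validate_manifest), i.e. O(validate_manifest).
Premise 2, O(¬disclose_contract → ¬validate_manifest), contraposes to O(validate_manifest → disclose_contract); with O(validate_manifest) we get O(disclose_contract).
Premise 4, O(anonymize_patent → ¬disclose_contract), contraposes to O(disclose_contract → ¬anonymize_patent); with O(disclose_contract) we get O(¬anonymize_patent).
The contrapositive of premise 3 (O(¬lower_boom → anonymize_patent)) is O(¬anonymize_patent → lower_boom), and O(¬anonymize_patent) is already established, so O(lower_boom).
Premise 5 is O(¬review_charter → ¬lower_boom); contrapositively O(lower_boom → review_charter). Since O(lower_boom) holds, K gives O(review_charter).
Premises 6, 7, 8 do not contribute to this derivation.
Hence review_charter is obligatory.

Obligatory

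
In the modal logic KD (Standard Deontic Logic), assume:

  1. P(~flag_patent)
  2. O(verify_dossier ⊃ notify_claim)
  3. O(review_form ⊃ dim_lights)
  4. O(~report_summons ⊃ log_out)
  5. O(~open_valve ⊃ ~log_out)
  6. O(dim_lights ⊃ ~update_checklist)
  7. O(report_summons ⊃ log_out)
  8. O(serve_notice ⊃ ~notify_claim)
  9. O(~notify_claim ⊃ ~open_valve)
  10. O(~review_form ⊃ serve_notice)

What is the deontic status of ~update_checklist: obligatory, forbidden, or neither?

Obligatory

By case analysis on ~report_summons: premise 4 gives O(~report_summons ⊃ log_out) and premise 7 gives O(report_summons ⊃ log_out), so O(log_out) either way.
The contrapositive of premise 5 (O(~open_valve ⊃ ~log_out)) is O(log_out ⊃ open_valve), and O(log_out) is already established, so O(open_valve).
Premise 9, O(~notify_claim ⊃ ~open_valve), contraposes to O(open_valve ⊃ notify_claim); with O(open_valve) we get O(notify_claim).
Premise 8 is O(serve_notice ⊃ ~notify_claim); contrapositively O(notify_claim ⊃ ~serve_notice). Since O(notify_claim) holds, K gives O(~serve_notice).
Premise 10 is O(~review_form ⊃ serve_notice); contrapositively O(~serve_notice ⊃ review_form). Since O(~serve_notice) holds, K gives O(review_form).
From O(review_form) and premise 3, O(review_form ⊃ dim_lights), we obtain O(dim_lights).
With premise 6, O(dim_lights ⊃ ~update_checklist), the K-axiom yields O(~update_checklist).
Premises 1, 2 do not contribute to this derivation.
Hence ~update_checklist is obligatory.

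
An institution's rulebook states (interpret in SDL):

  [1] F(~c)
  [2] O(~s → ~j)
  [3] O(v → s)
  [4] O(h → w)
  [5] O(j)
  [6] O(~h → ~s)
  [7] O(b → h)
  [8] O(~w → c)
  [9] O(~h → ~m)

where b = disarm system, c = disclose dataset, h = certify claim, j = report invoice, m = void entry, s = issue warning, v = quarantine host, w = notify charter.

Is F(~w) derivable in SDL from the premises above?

From premise 5 we have O(j).
Premise 2, O(~s → ~j), contraposes to O(j → s); with O(j) we get O(s).
Premise 6 is O(~h → ~s); contrapositively O(s → h). Since O(s) holds, K gives O(h).
With premise 4, O(h → w), the K-axiom yields O(w).
Premises 1, 3, 7, 8, 9 do not contribute to this derivation.
So O(w) holds, i.e. F(~w). The claim follows.

Yes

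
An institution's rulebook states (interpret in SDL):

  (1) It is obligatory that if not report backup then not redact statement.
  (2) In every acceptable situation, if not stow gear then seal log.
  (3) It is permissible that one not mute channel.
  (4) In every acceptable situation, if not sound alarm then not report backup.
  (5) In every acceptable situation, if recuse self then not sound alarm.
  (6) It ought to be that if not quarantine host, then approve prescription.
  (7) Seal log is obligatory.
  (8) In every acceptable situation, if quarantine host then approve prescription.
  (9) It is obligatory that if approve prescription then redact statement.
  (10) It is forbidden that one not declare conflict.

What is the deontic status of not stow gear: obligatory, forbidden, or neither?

Premise 2 is O(¬stow_gear → seal_log); even if O(seal_log) held, inferring O(¬stow_gear) would be affirming the consequent — invalid.
No premise or chain of K-axiom applications forces O(¬stow_gear), and none forces O(stow_gear). So ¬stow_gear is neither obligatory nor forbidden under these norms.

Neither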